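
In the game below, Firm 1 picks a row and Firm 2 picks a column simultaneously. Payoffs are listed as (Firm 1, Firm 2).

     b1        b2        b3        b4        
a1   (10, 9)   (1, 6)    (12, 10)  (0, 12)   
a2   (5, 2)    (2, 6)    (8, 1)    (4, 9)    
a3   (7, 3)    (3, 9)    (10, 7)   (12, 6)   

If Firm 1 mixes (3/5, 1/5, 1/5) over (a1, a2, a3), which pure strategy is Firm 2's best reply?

b4

Firm 2's best reply maximizes expected payoff against the mix.
b1: (3/5)·9 + (1/5)·2 + (1/5)·3 = 32/5
b2: (3/5)·6 + (1/5)·6 + (1/5)·9 = 33/5
b3: (3/5)·10 + (1/5)·1 + (1/5)·7 = 38/5
b4: (3/5)·12 + (1/5)·9 + (1/5)·6 = 51/5
Highest expected payoff is 51/5, from b4.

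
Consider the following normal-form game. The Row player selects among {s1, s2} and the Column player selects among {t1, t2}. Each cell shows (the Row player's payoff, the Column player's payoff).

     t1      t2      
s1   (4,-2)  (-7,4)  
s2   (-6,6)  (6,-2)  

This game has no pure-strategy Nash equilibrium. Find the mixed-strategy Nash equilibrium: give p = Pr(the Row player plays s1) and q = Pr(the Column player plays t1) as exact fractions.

p = 4/7, q = 13/23

Each player's mixing probability is pinned down by making the *other* player indifferent.
The Column player indifferent between t1 and t2: p·(-2) + (1−p)·6 = p·4 + (1−p)·(-2) ⟹ 6 + (-8)p = (-2) + 6p ⟹ p = 4/7.
The Row player indifferent between s1 and s2: q·4 + (1−q)·(-7) = q·(-6) + (1−q)·6 ⟹ (-7) + 11q = 6 + (-12)q ⟹ q = 13/23.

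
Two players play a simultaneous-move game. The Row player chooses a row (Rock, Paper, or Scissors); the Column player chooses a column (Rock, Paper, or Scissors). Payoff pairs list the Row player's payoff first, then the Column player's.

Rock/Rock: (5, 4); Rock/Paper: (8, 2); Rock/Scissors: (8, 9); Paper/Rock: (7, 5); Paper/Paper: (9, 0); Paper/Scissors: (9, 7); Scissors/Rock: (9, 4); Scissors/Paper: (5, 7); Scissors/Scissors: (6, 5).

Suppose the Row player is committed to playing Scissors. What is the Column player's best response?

Paper

With the Row player fixed at Scissors, the Column player's payoffs are: Rock → 4, Paper → 7, Scissors → 5.
The maximum is 7, achieved by Paper.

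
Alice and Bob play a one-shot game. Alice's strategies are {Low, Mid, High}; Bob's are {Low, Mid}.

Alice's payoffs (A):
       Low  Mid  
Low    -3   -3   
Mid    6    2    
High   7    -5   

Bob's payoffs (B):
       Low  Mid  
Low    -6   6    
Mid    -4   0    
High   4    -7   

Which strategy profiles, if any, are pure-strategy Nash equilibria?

(Mid, Mid) and (High, Low)

Check mutual best responses: a cell is a NE iff neither player can gain by unilaterally deviating.
Alice's best responses — vs Low: High (payoff 7); vs Mid: Mid (payoff 2).
Bob's best responses — vs Low: Mid (payoff 6); vs Mid: Mid (payoff 0); vs High: Low (payoff 4).
Mutual best responses occur at (Mid, Mid) and (High, Low); at each, neither player gains by switching.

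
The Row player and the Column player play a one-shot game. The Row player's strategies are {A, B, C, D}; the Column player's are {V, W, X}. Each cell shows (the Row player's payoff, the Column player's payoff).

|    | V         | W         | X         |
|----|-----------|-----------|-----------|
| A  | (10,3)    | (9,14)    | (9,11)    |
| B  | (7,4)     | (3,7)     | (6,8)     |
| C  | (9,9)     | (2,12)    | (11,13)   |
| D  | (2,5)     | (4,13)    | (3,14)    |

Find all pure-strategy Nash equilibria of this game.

A profile is a Nash equilibrium when each player is best-responding to the other.
The Row player's best responses — vs V: A (payoff 10); vs W: A (payoff 9); vs X: C (payoff 11).
The Column player's best responses — vs A: W (payoff 14); vs B: X (payoff 8); vs C: X (payoff 13); vs D: X (payoff 14).
Mutual best responses occur at (A, W) and (C, X); at each, neither player gains by switching.

(A, W) and (C, X)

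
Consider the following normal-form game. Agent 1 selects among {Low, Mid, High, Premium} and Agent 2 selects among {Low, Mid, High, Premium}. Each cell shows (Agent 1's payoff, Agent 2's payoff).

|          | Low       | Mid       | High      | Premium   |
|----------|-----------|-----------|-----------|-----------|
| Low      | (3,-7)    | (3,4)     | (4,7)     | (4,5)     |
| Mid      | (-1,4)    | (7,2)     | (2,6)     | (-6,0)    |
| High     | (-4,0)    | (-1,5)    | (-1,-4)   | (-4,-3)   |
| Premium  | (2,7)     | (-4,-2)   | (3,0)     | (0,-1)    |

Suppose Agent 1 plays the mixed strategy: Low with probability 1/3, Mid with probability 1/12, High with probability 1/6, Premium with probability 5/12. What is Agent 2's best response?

High

Agent 2's best reply maximizes expected payoff against the mix.
Low: (1/3)·(-7) + (1/12)·4 + (1/6)·0 + (5/12)·7 = 11/12
Mid: (1/3)·4 + (1/12)·2 + (1/6)·5 + (5/12)·(-2) = 3/2
High: (1/3)·7 + (1/12)·6 + (1/6)·(-4) + (5/12)·0 = 13/6
Premium: (1/3)·5 + (1/12)·0 + (1/6)·(-3) + (5/12)·(-1) = 3/4
Highest expected payoff is 13/6, from High.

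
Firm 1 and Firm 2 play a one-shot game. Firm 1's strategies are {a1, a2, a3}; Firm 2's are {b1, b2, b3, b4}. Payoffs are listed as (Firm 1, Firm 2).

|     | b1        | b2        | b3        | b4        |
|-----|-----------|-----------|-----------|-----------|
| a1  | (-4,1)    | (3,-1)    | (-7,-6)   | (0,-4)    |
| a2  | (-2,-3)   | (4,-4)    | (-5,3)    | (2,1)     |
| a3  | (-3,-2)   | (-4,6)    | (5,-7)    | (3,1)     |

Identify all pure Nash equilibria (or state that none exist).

There is no pure-strategy Nash equilibrium

Find each player's best response to every opponent strategy; NE are the intersections.
Firm 1's best responses — vs b1: a2 (payoff -2); vs b2: a2 (payoff 4); vs b3: a3 (payoff 5); vs b4: a3 (payoff 3).
Firm 2's best responses — vs a1: b1 (payoff 1); vs a2: b3 (payoff 3); vs a3: b2 (payoff 6).
No cell has both players best-responding. For instance, Firm 1's best reply to b2 is a2, but against a2 Firm 2 prefers b3 over b2.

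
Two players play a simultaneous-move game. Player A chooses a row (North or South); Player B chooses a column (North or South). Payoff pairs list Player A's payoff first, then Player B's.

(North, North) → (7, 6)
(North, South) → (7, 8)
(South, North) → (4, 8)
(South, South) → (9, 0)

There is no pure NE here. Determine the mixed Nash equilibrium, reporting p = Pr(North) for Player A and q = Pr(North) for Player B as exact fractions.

p = 4/5, q = 2/5

Each player's mixing probability is pinned down by making the *other* player indifferent.
Player B indifferent between North and South: p·6 + (1−p)·8 = p·8 + (1−p)·0 ⟹ 8 + (-2)p = 0 + 8p ⟹ p = 4/5.
Player A indifferent between North and South: q·7 + (1−q)·7 = q·4 + (1−q)·9 ⟹ 7 + 0q = 9 + (-5)q ⟹ q = 2/5.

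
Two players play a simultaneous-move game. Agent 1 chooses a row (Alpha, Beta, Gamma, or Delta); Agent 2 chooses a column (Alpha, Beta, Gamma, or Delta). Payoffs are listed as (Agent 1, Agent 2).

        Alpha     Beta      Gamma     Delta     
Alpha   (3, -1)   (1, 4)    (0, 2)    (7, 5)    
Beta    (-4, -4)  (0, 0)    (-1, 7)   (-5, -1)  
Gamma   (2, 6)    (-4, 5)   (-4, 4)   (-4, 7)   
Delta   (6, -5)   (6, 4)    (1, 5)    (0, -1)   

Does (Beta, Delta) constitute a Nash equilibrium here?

Holding Agent 2 at Delta: Agent 1 gets -5 from Beta but could get 7 by switching to Alpha. Agent 1 has a profitable deviation.

No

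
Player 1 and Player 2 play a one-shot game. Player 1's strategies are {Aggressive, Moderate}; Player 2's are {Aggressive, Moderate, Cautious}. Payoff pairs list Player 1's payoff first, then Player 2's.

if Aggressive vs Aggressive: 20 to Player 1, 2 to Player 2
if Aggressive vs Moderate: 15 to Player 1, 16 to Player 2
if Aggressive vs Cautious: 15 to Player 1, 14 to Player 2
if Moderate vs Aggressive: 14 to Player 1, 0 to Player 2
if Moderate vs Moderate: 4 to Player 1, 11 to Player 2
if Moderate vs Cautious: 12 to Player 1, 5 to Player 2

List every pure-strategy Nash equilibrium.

Check mutual best responses: a cell is a NE iff neither player can gain by unilaterally deviating.
Player 1's best responses — vs Aggressive: Aggressive (payoff 20); vs Moderate: Aggressive (payoff 15); vs Cautious: Aggressive (payoff 15).
Player 2's best responses — vs Aggressive: Moderate (payoff 16); vs Moderate: Moderate (payoff 11).
The only mutual best response is (Aggressive, Moderate); neither player gains by switching there.

(Aggressive, Moderate)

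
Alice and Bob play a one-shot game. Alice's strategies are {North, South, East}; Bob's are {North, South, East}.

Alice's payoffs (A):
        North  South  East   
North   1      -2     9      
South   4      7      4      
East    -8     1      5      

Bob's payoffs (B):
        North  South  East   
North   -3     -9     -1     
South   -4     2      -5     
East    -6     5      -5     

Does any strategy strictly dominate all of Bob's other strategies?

None

A strategy is strictly dominant if it gives Bob a strictly higher payoff than every other strategy, against every choice by the opponent.
North is not dominant: against North, East gives -1 > -3.
South is not dominant: against North, North gives -3 > -9.
East is not dominant: against South, North gives -4 > -5.
No single strategy is best against every opponent action.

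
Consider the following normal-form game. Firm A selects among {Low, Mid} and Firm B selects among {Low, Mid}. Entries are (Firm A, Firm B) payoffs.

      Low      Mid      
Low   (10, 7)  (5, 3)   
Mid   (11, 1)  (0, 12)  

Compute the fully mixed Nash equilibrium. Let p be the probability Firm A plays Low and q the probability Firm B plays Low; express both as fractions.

p = 11/15, q = 5/6

In a mixed NE each player is indifferent between their pure strategies, so the opponent's mix sets the indifference.
Firm B indifferent between Low and Mid: p·7 + (1−p)·1 = p·3 + (1−p)·12 ⟹ 1 + 6p = 12 + (-9)p ⟹ p = 11/15.
Firm A indifferent between Low and Mid: q·10 + (1−q)·5 = q·11 + (1−q)·0 ⟹ 5 + 5q = 0 + 11q ⟹ q = 5/6.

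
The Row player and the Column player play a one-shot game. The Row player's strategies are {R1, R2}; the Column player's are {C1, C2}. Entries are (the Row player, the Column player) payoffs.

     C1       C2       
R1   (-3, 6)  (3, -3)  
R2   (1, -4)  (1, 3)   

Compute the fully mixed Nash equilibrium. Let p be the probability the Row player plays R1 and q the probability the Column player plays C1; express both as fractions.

Each player's mixing probability is pinned down by making the *other* player indifferent.
The Column player indifferent between C1 and C2: p·6 + (1−p)·(-4) = p·(-3) + (1−p)·3 ⟹ (-4) + 10p = 3 + (-6)p ⟹ p = 7/16.
The Row player indifferent between R1 and R2: q·(-3) + (1−q)·3 = q·1 + (1−q)·1 ⟹ 3 + (-6)q = 1 + 0q ⟹ q = 1/3.

p = 7/16, q = 1/3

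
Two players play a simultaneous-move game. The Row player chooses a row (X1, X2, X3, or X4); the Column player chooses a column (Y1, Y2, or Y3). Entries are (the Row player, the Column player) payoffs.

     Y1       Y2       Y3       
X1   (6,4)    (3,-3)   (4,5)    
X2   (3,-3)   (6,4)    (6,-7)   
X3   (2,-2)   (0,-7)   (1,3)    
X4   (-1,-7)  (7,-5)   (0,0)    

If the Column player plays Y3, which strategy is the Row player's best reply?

X2

With the Column player fixed at Y3, the Row player's payoffs are: X1 → 4, X2 → 6, X3 → 1, X4 → 0.
The maximum is 6, achieved by X2.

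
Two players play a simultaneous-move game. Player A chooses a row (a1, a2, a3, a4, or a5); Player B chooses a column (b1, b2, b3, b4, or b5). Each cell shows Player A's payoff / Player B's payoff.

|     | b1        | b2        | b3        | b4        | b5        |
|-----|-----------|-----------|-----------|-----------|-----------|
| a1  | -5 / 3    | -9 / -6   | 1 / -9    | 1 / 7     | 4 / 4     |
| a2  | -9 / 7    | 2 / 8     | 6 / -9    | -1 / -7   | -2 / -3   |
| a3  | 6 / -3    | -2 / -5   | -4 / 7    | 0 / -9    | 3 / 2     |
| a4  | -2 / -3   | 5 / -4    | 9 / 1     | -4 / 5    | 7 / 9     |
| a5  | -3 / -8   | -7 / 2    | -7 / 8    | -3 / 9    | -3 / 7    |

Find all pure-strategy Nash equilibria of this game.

Find each player's best response to every opponent strategy; NE are the intersections.
Player A's best responses — vs b1: a3 (payoff 6); vs b2: a4 (payoff 5); vs b3: a4 (payoff 9); vs b4: a1 (payoff 1); vs b5: a4 (payoff 7).
Player B's best responses — vs a1: b4 (payoff 7); vs a2: b2 (payoff 8); vs a3: b3 (payoff 7); vs a4: b5 (payoff 9); vs a5: b4 (payoff 9).
Mutual best responses occur at (a1, b4) and (a4, b5); at each, neither player gains by switching.

(a1, b4) and (a4, b5)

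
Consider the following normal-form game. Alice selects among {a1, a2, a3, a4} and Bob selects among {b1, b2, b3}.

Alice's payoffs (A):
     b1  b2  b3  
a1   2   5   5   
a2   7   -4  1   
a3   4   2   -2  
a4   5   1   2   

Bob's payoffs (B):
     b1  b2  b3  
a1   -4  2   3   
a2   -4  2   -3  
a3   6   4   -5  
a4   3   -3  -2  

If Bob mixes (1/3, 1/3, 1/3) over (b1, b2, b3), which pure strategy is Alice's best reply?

a1

Alice's best reply maximizes expected payoff against the mix.
a1: (1/3)·2 + (1/3)·5 + (1/3)·5 = 4
a2: (1/3)·7 + (1/3)·(-4) + (1/3)·1 = 4/3
a3: (1/3)·4 + (1/3)·2 + (1/3)·(-2) = 4/3
a4: (1/3)·5 + (1/3)·1 + (1/3)·2 = 8/3
Highest expected payoff is 4, from a1.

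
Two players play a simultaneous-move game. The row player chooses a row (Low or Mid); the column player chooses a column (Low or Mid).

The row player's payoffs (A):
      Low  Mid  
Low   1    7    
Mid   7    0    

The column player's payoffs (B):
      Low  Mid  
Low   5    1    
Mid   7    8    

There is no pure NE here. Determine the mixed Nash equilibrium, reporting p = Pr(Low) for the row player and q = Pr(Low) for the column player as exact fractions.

p = 1/5, q = 7/13

Each player's mixing probability is pinned down by making the *other* player indifferent.
The column player indifferent between Low and Mid: p·5 + (1−p)·7 = p·1 + (1−p)·8 ⟹ 7 + (-2)p = 8 + (-7)p ⟹ p = 1/5.
The row player indifferent between Low and Mid: q·1 + (1−q)·7 = q·7 + (1−q)·0 ⟹ 7 + (-6)q = 0 + 7q ⟹ q = 7/13.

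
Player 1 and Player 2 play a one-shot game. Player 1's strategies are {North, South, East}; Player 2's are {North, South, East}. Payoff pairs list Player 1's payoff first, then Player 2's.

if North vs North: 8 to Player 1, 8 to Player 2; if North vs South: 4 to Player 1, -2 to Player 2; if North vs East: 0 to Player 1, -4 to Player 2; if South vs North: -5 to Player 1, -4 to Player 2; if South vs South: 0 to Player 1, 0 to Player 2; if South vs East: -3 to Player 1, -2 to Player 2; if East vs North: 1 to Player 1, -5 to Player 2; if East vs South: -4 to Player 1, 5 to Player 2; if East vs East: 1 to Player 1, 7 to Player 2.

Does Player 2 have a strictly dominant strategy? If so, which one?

A strategy is strictly dominant if it gives Player 2 a strictly higher payoff than every other strategy, against every choice by the opponent.
North is not dominant: against South, South gives 0 > -4.
South is not dominant: against North, North gives 8 > -2.
East is not dominant: against North, North gives 8 > -4.
No single strategy is best against every opponent action.

None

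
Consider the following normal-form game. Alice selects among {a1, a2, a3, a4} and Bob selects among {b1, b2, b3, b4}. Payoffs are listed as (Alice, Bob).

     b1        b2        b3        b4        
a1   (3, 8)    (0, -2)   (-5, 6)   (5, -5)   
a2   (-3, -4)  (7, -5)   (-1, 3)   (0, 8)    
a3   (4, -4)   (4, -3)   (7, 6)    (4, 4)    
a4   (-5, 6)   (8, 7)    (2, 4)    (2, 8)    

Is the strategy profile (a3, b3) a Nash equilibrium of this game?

Yes

Holding Bob at b3: Alice gets 7 from a3, versus -5 from a1, -1 from a2, 2 from a4. No profitable deviation for Alice.
Holding Alice at a3: Bob gets 6 from b3, versus -4 from b1, -3 from b2, 4 from b4. No profitable deviation for Bob either.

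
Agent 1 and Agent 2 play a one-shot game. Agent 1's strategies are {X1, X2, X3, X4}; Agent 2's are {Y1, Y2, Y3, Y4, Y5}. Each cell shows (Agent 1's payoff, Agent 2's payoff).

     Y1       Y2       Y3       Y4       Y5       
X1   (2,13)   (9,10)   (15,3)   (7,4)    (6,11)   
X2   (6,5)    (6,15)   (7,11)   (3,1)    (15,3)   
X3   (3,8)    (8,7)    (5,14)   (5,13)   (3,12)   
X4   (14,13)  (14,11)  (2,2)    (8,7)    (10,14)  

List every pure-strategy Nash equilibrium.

There is no pure-strategy Nash equilibrium

Find each player's best response to every opponent strategy; NE are the intersections.
Agent 1's best responses — vs Y1: X4 (payoff 14); vs Y2: X4 (payoff 14); vs Y3: X1 (payoff 15); vs Y4: X4 (payoff 8); vs Y5: X2 (payoff 15).
Agent 2's best responses — vs X1: Y1 (payoff 13); vs X2: Y2 (payoff 15); vs X3: Y3 (payoff 14); vs X4: Y5 (payoff 14).
No cell has both players best-responding. For instance, Agent 1's best reply to Y1 is X4, but against X4 Agent 2 prefers Y5 over Y1.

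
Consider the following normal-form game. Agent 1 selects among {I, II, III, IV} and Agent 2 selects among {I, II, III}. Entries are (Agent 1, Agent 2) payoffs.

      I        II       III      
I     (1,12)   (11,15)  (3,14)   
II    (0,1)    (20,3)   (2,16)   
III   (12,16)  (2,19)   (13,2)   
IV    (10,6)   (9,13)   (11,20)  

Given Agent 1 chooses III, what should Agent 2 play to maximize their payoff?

II

With Agent 1 fixed at III, Agent 2's payoffs are: I → 16, II → 19, III → 2.
The maximum is 19, achieved by II.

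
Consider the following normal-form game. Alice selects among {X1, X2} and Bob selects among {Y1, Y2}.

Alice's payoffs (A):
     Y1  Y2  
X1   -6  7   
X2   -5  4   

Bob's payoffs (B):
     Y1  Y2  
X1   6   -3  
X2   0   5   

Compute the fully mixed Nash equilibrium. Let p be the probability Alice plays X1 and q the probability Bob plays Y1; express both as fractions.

p = 5/14, q = 3/4

Each player's mixing probability is pinned down by making the *other* player indifferent.
Bob indifferent between Y1 and Y2: p·6 + (1−p)·0 = p·(-3) + (1−p)·5 ⟹ 0 + 6p = 5 + (-8)p ⟹ p = 5/14.
Alice indifferent between X1 and X2: q·(-6) + (1−q)·7 = q·(-5) + (1−q)·4 ⟹ 7 + (-13)q = 4 + (-9)q ⟹ q = 3/4.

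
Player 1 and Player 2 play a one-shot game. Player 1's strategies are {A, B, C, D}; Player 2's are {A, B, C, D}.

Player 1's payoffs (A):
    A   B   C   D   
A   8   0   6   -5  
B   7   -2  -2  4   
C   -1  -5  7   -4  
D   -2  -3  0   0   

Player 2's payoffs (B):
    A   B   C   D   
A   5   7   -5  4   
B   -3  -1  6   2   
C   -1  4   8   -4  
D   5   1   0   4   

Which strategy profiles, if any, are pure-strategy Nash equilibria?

(A, B) and (C, C)

A profile is a Nash equilibrium when each player is best-responding to the other.
Player 1's best responses — vs A: A (payoff 8); vs B: A (payoff 0); vs C: C (payoff 7); vs D: B (payoff 4).
Player 2's best responses — vs A: B (payoff 7); vs B: C (payoff 6); vs C: C (payoff 8); vs D: A (payoff 5).
Mutual best responses occur at (A, B) and (C, C); at each, neither player gains by switching.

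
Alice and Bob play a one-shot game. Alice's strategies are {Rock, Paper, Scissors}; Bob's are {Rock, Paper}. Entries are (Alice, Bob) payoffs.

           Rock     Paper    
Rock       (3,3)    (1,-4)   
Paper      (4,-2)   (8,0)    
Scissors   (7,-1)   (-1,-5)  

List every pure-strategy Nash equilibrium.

(Paper, Paper) and (Scissors, Rock)

Check mutual best responses: a cell is a NE iff neither player can gain by unilaterally deviating.
Alice's best responses — vs Rock: Scissors (payoff 7); vs Paper: Paper (payoff 8).
Bob's best responses — vs Rock: Rock (payoff 3); vs Paper: Paper (payoff 0); vs Scissors: Rock (payoff -1).
Mutual best responses occur at (Paper, Paper) and (Scissors, Rock); at each, neither player gains by switching.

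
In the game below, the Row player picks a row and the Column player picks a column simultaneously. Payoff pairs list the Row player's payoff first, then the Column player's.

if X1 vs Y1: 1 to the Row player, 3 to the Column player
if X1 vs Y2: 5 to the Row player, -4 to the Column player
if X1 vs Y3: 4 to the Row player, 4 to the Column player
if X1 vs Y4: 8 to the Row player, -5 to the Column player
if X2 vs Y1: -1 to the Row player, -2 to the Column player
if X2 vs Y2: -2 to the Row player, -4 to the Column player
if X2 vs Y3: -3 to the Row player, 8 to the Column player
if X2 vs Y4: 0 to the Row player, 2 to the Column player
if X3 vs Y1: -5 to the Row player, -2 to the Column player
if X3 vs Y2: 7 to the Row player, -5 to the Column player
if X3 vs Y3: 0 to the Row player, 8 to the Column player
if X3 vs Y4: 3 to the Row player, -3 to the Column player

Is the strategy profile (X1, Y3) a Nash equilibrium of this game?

Yes

Holding the Column player at Y3: the Row player gets 4 from X1, versus -3 from X2, 0 from X3. No profitable deviation for the Row player.
Holding the Row player at X1: the Column player gets 4 from Y3, versus 3 from Y1, -4 from Y2, -5 from Y4. No profitable deviation for the Column player either.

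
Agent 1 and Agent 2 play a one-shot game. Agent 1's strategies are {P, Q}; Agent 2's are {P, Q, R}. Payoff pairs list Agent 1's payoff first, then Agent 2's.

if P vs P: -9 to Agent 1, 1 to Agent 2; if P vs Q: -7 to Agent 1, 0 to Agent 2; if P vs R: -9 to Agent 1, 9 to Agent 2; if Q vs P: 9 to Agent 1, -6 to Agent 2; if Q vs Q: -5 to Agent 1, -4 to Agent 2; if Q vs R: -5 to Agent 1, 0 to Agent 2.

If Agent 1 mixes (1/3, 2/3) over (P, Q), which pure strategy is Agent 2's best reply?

Compute Agent 2's expected payoff from each pure strategy against the given mix.
P: (1/3)·1 + (2/3)·(-6) = -11/3
Q: (1/3)·0 + (2/3)·(-4) = -8/3
R: (1/3)·9 + (2/3)·0 = 3
Highest expected payoff is 3, from R.

R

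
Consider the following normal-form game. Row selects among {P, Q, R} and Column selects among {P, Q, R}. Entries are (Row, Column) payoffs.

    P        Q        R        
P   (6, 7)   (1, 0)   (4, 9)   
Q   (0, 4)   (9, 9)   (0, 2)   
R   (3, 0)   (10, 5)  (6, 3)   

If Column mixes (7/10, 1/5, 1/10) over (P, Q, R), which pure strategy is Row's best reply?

P

Row's best reply maximizes expected payoff against the mix.
P: (7/10)·6 + (1/5)·1 + (1/10)·4 = 24/5
Q: (7/10)·0 + (1/5)·9 + (1/10)·0 = 9/5
R: (7/10)·3 + (1/5)·10 + (1/10)·6 = 47/10
Highest expected payoff is 24/5, from P.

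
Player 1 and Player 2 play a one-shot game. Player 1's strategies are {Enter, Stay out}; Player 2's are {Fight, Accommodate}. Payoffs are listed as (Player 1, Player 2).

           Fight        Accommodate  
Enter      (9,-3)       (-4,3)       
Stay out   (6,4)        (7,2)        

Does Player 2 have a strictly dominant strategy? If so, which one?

No strictly dominant strategy

A strategy is strictly dominant if it gives Player 2 a strictly higher payoff than every other strategy, against every choice by the opponent.
Fight is not dominant: against Enter, Accommodate gives 3 > -3.
Accommodate is not dominant: against Stay out, Fight gives 4 > 2.
No single strategy is best against every opponent action.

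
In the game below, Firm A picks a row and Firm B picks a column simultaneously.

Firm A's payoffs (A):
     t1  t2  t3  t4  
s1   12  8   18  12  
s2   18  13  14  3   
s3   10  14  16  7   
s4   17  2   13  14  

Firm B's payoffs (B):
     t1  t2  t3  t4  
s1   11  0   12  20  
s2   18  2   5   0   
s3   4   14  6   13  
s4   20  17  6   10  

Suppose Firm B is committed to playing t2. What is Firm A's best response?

s3

With Firm B fixed at t2, Firm A's payoffs are: s1 → 8, s2 → 13, s3 → 14, s4 → 2.
The maximum is 14, achieved by s3.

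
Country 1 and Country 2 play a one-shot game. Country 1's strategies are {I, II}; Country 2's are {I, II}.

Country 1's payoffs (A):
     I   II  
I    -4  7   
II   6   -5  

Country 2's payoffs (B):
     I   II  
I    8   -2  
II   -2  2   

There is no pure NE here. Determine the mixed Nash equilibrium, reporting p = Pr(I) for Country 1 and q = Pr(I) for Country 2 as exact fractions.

p = 2/7, q = 6/11

In a mixed NE each player is indifferent between their pure strategies, so the opponent's mix sets the indifference.
Country 2 indifferent between I and II: p·8 + (1−p)·(-2) = p·(-2) + (1−p)·2 ⟹ (-2) + 10p = 2 + (-4)p ⟹ p = 2/7.
Country 1 indifferent between I and II: q·(-4) + (1−q)·7 = q·6 + (1−q)·(-5) ⟹ 7 + (-11)q = (-5) + 11q ⟹ q = 6/11.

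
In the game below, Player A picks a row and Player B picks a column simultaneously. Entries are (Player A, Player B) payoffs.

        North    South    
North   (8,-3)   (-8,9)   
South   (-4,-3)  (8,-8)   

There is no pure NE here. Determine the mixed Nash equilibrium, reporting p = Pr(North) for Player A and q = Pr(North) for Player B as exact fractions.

p = 5/17, q = 4/7

In a mixed NE each player is indifferent between their pure strategies, so the opponent's mix sets the indifference.
Player B indifferent between North and South: p·(-3) + (1−p)·(-3) = p·9 + (1−p)·(-8) ⟹ (-3) + 0p = (-8) + 17p ⟹ p = 5/17.
Player A indifferent between North and South: q·8 + (1−q)·(-8) = q·(-4) + (1−q)·8 ⟹ (-8) + 16q = 8 + (-12)q ⟹ q = 4/7.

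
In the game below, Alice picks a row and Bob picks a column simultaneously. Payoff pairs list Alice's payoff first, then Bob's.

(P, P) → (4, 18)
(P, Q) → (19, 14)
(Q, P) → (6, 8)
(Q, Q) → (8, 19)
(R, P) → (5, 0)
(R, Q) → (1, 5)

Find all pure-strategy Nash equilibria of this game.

Find each player's best response to every opponent strategy; NE are the intersections.
Alice's best responses — vs P: Q (payoff 6); vs Q: P (payoff 19).
Bob's best responses — vs P: P (payoff 18); vs Q: Q (payoff 19); vs R: Q (payoff 5).
No cell has both players best-responding. For instance, Alice's best reply to Q is P, but against P Bob prefers P over Q.

No pure-strategy Nash equilibrium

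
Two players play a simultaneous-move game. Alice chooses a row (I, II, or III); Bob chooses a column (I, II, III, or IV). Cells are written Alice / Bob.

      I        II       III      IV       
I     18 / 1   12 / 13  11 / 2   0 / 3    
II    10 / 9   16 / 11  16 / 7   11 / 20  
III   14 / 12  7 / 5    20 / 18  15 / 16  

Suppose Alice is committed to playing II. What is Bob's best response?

With Alice fixed at II, Bob's payoffs are: I → 9, II → 11, III → 7, IV → 20.
The maximum is 20, achieved by IV.

IV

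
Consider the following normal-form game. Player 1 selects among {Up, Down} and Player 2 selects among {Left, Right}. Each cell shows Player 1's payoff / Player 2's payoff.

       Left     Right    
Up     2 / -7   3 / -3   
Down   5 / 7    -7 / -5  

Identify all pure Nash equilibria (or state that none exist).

(Up, Right) and (Down, Left)

Find each player's best response to every opponent strategy; NE are the intersections.
Player 1's best responses — vs Left: Down (payoff 5); vs Right: Up (payoff 3).
Player 2's best responses — vs Up: Right (payoff -3); vs Down: Left (payoff 7).
Mutual best responses occur at (Up, Right) and (Down, Left); at each, neither player gains by switching.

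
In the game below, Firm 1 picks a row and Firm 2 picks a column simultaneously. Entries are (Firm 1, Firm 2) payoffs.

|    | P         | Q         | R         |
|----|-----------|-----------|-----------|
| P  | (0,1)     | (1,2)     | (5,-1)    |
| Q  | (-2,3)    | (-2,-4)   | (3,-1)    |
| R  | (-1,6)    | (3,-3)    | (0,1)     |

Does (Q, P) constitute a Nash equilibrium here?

Holding Firm 2 at P: Firm 1 gets -2 from Q but could get 0 by switching to P. Firm 1 has a profitable deviation.

No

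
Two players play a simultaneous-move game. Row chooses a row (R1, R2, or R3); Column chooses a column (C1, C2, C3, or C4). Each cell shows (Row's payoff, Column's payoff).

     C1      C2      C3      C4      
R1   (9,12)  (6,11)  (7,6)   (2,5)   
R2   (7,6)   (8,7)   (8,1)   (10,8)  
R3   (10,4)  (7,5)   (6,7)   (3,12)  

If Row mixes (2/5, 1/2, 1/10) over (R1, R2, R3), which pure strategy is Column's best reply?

Compute Column's expected payoff from each pure strategy against the given mix.
C1: (2/5)·12 + (1/2)·6 + (1/10)·4 = 41/5
C2: (2/5)·11 + (1/2)·7 + (1/10)·5 = 42/5
C3: (2/5)·6 + (1/2)·1 + (1/10)·7 = 18/5
C4: (2/5)·5 + (1/2)·8 + (1/10)·12 = 36/5
Highest expected payoff is 42/5, from C2.

C2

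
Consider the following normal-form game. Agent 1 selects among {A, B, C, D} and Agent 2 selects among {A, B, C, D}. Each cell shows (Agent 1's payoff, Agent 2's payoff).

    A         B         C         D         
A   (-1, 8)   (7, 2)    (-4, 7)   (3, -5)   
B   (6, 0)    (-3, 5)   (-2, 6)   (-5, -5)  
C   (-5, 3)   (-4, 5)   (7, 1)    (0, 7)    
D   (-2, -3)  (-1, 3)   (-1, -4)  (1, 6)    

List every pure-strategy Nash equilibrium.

Check mutual best responses: a cell is a NE iff neither player can gain by unilaterally deviating.
Agent 1's best responses — vs A: B (payoff 6); vs B: A (payoff 7); vs C: C (payoff 7); vs D: A (payoff 3).
Agent 2's best responses — vs A: A (payoff 8); vs B: C (payoff 6); vs C: D (payoff 7); vs D: D (payoff 6).
No cell has both players best-responding. For instance, Agent 1's best reply to C is C, but against C Agent 2 prefers D over C.

No pure-strategy Nash equilibrium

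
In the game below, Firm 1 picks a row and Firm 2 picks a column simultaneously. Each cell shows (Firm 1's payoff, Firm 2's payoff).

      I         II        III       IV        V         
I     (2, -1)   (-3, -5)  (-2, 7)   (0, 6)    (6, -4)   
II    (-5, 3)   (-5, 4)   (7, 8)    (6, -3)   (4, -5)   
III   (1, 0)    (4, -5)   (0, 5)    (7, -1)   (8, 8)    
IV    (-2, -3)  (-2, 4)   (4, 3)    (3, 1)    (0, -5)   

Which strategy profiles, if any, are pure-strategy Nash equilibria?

(II, III) and (III, V)

Check mutual best responses: a cell is a NE iff neither player can gain by unilaterally deviating.
Firm 1's best responses — vs I: I (payoff 2); vs II: III (payoff 4); vs III: II (payoff 7); vs IV: III (payoff 7); vs V: III (payoff 8).
Firm 2's best responses — vs I: III (payoff 7); vs II: III (payoff 8); vs III: V (payoff 8); vs IV: II (payoff 4).
Mutual best responses occur at (II, III) and (III, V); at each, neither player gains by switching.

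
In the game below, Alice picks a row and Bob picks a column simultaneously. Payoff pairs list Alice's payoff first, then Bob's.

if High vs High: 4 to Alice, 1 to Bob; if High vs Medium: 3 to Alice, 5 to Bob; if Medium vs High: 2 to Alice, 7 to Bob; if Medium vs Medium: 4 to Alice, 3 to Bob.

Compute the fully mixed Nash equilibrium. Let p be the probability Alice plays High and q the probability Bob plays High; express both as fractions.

Each player's mixing probability is pinned down by making the *other* player indifferent.
Bob indifferent between High and Medium: p·1 + (1−p)·7 = p·5 + (1−p)·3 ⟹ 7 + (-6)p = 3 + 2p ⟹ p = 1/2.
Alice indifferent between High and Medium: q·4 + (1−q)·3 = q·2 + (1−q)·4 ⟹ 3 + 1q = 4 + (-2)q ⟹ q = 1/3.

p = 1/2, q = 1/3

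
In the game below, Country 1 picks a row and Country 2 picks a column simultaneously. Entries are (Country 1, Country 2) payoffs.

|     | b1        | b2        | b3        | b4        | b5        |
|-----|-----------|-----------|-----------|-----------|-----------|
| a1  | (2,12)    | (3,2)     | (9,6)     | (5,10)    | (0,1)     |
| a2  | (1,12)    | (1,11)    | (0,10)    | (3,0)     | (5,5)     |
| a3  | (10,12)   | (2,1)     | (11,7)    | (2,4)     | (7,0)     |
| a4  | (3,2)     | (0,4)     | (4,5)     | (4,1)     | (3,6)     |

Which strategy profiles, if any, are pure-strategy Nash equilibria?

A profile is a Nash equilibrium when each player is best-responding to the other.
Country 1's best responses — vs b1: a3 (payoff 10); vs b2: a1 (payoff 3); vs b3: a3 (payoff 11); vs b4: a1 (payoff 5); vs b5: a3 (payoff 7).
Country 2's best responses — vs a1: b1 (payoff 12); vs a2: b1 (payoff 12); vs a3: b1 (payoff 12); vs a4: b5 (payoff 6).
The only mutual best response is (a3, b1); neither player gains by switching there.

(a3, b1)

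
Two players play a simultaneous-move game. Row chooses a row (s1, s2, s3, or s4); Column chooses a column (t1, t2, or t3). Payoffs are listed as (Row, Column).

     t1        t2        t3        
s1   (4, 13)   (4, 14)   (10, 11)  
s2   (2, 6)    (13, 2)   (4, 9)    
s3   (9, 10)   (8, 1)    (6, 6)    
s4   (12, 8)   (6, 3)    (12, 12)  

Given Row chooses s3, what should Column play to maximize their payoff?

t1

With Row fixed at s3, Column's payoffs are: t1 → 10, t2 → 1, t3 → 6.
The maximum is 10, achieved by t1.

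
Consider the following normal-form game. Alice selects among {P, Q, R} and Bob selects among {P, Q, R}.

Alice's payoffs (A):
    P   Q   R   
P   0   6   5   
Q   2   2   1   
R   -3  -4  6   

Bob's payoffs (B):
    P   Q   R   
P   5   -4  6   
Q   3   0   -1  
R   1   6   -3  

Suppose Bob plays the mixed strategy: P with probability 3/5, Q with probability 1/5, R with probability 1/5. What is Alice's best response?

Alice's best reply maximizes expected payoff against the mix.
P: (3/5)·0 + (1/5)·6 + (1/5)·5 = 11/5
Q: (3/5)·2 + (1/5)·2 + (1/5)·1 = 9/5
R: (3/5)·(-3) + (1/5)·(-4) + (1/5)·6 = -7/5
Highest expected payoff is 11/5, from P.

P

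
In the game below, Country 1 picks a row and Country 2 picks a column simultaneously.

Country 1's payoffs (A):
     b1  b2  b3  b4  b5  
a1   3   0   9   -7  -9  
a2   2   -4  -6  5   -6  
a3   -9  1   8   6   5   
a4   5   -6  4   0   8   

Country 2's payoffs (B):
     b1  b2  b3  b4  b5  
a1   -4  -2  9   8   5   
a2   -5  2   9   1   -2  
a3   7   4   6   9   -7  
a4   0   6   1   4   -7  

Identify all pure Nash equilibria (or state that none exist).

Check mutual best responses: a cell is a NE iff neither player can gain by unilaterally deviating.
Country 1's best responses — vs b1: a4 (payoff 5); vs b2: a3 (payoff 1); vs b3: a1 (payoff 9); vs b4: a3 (payoff 6); vs b5: a4 (payoff 8).
Country 2's best responses — vs a1: b3 (payoff 9); vs a2: b3 (payoff 9); vs a3: b4 (payoff 9); vs a4: b2 (payoff 6).
Mutual best responses occur at (a1, b3) and (a3, b4); at each, neither player gains by switching.

(a1, b3) and (a3, b4)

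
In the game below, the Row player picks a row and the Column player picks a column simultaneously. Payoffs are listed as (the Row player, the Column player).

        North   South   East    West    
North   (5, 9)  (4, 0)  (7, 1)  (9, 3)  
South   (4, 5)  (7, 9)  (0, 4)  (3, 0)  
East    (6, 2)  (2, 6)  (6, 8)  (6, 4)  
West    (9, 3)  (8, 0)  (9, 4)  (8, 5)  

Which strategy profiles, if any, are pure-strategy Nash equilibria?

Check mutual best responses: a cell is a NE iff neither player can gain by unilaterally deviating.
The Row player's best responses — vs North: West (payoff 9); vs South: West (payoff 8); vs East: West (payoff 9); vs West: North (payoff 9).
The Column player's best responses — vs North: North (payoff 9); vs South: South (payoff 9); vs East: East (payoff 8); vs West: West (payoff 5).
No cell has both players best-responding. For instance, the Row player's best reply to South is West, but against West the Column player prefers West over South.

No pure-strategy Nash equilibrium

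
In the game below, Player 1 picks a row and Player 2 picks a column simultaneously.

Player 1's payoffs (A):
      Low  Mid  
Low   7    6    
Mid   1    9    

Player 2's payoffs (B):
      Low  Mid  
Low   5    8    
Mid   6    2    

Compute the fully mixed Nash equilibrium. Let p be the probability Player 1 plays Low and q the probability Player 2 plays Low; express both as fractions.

Each player's mixing probability is pinned down by making the *other* player indifferent.
Player 2 indifferent between Low and Mid: p·5 + (1−p)·6 = p·8 + (1−p)·2 ⟹ 6 + (-1)p = 2 + 6p ⟹ p = 4/7.
Player 1 indifferent between Low and Mid: q·7 + (1−q)·6 = q·1 + (1−q)·9 ⟹ 6 + 1q = 9 + (-8)q ⟹ q = 1/3.

p = 4/7, q = 1/3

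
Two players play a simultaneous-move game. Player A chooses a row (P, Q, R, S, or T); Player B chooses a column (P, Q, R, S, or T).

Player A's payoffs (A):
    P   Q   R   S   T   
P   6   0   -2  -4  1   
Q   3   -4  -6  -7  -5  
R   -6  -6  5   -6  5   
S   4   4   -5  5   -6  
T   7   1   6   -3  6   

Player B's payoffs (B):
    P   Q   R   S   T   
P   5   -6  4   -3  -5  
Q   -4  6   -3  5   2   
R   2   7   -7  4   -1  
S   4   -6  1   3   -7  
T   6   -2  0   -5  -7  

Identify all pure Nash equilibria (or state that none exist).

Find each player's best response to every opponent strategy; NE are the intersections.
Player A's best responses — vs P: T (payoff 7); vs Q: S (payoff 4); vs R: T (payoff 6); vs S: S (payoff 5); vs T: T (payoff 6).
Player B's best responses — vs P: P (payoff 5); vs Q: Q (payoff 6); vs R: Q (payoff 7); vs S: P (payoff 4); vs T: P (payoff 6).
The only mutual best response is (T, P); neither player gains by switching there.

(T, P)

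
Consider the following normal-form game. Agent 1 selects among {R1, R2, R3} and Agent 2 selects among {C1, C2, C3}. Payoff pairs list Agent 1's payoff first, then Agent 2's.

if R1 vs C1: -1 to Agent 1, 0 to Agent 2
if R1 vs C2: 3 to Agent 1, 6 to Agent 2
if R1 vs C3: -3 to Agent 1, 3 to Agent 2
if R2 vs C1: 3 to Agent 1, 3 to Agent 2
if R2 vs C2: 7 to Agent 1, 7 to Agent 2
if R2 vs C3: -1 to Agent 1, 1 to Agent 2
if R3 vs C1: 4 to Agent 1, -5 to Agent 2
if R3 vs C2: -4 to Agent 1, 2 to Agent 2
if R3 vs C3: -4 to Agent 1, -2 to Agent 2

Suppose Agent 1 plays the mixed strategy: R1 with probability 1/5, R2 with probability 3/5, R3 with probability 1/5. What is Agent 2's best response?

C2

Agent 2's best reply maximizes expected payoff against the mix.
C1: (1/5)·0 + (3/5)·3 + (1/5)·(-5) = 4/5
C2: (1/5)·6 + (3/5)·7 + (1/5)·2 = 29/5
C3: (1/5)·3 + (3/5)·1 + (1/5)·(-2) = 4/5
Highest expected payoff is 29/5, from C2.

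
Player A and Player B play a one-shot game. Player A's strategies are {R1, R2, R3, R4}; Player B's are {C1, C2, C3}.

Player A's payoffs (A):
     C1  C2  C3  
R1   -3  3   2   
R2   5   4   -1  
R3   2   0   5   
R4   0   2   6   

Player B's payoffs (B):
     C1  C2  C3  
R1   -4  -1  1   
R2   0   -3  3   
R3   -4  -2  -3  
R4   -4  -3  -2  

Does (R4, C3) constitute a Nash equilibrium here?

Holding Player B at C3: Player A gets 6 from R4, versus 2 from R1, -1 from R2, 5 from R3. No profitable deviation for Player A.
Holding Player A at R4: Player B gets -2 from C3, versus -4 from C1, -3 from C2. No profitable deviation for Player B either.

Yes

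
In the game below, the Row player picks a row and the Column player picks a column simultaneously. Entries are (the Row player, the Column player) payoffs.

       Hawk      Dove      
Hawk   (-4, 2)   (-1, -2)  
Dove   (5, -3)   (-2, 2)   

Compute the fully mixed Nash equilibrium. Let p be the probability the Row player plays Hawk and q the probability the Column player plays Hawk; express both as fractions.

In a mixed NE each player is indifferent between their pure strategies, so the opponent's mix sets the indifference.
The Column player indifferent between Hawk and Dove: p·2 + (1−p)·(-3) = p·(-2) + (1−p)·2 ⟹ (-3) + 5p = 2 + (-4)p ⟹ p = 5/9.
The Row player indifferent between Hawk and Dove: q·(-4) + (1−q)·(-1) = q·5 + (1−q)·(-2) ⟹ (-1) + (-3)q = (-2) + 7q ⟹ q = 1/10.

p = 5/9, q = 1/10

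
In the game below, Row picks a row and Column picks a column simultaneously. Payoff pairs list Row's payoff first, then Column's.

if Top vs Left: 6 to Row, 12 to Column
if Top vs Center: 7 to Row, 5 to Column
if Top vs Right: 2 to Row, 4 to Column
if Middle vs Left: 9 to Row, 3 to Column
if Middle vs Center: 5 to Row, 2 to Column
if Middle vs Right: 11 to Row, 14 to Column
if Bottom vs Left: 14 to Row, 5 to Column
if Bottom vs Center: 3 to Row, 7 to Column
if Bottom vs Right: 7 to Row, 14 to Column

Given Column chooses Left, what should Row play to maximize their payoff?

With Column fixed at Left, Row's payoffs are: Top → 6, Middle → 9, Bottom → 14.
The maximum is 14, achieved by Bottom.

Bottom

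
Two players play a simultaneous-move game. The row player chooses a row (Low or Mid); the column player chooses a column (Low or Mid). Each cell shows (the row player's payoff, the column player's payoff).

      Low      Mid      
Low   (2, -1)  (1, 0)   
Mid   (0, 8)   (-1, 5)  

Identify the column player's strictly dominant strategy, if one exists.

Check whether one of the column player's strategies beats all alternatives regardless of what the opponent does.
Low is not dominant: against Low, Mid gives 0 > -1.
Mid is not dominant: against Mid, Low gives 8 > 5.
No single strategy is best against every opponent action.

No strictly dominant strategy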